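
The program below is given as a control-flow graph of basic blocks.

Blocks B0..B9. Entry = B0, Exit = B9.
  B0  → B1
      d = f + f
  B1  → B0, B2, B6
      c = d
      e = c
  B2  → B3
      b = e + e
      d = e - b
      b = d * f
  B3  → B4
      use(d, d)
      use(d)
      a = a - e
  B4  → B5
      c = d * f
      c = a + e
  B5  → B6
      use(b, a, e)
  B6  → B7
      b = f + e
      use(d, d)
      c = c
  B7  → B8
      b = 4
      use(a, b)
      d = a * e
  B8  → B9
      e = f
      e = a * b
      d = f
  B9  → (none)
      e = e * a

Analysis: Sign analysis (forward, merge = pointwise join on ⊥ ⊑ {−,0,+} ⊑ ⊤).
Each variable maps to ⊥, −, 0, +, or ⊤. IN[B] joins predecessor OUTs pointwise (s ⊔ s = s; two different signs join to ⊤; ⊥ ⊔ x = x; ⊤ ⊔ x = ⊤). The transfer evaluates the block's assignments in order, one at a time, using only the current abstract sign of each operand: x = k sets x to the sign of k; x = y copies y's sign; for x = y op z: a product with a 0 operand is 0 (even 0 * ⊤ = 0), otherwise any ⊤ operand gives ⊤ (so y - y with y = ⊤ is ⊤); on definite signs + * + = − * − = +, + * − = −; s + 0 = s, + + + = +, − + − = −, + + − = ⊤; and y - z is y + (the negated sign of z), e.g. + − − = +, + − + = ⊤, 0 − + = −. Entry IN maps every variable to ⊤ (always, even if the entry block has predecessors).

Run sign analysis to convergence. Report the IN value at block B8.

Converged values:
  B0:  IN=(all ⊤)  OUT=(all ⊤)
  B1:  IN=(all ⊤)  OUT=(all ⊤)
  B2:  IN=(all ⊤)  OUT=(all ⊤)
  B3:  IN=(all ⊤)  OUT=(all ⊤)
  B4:  IN=(all ⊤)  OUT=(all ⊤)
  B5:  IN=(all ⊤)  OUT=(all ⊤)
  B6:  IN=(all ⊤)  OUT=(all ⊤)
  B7:  IN=(all ⊤)  OUT={b:+; rest ⊤}
  B8:  IN={b:+; rest ⊤}  OUT={b:+; rest ⊤}
  B9:  IN={b:+; rest ⊤}  OUT={b:+; rest ⊤}

Merge at B8: IN[B8] = OUT[B7] = {a: ⊤, b: +, c: ⊤, d: ⊤, e: ⊤, f: ⊤}

Answer: {a: ⊤, b: +, c: ⊤, d: ⊤, e: ⊤, f: ⊤}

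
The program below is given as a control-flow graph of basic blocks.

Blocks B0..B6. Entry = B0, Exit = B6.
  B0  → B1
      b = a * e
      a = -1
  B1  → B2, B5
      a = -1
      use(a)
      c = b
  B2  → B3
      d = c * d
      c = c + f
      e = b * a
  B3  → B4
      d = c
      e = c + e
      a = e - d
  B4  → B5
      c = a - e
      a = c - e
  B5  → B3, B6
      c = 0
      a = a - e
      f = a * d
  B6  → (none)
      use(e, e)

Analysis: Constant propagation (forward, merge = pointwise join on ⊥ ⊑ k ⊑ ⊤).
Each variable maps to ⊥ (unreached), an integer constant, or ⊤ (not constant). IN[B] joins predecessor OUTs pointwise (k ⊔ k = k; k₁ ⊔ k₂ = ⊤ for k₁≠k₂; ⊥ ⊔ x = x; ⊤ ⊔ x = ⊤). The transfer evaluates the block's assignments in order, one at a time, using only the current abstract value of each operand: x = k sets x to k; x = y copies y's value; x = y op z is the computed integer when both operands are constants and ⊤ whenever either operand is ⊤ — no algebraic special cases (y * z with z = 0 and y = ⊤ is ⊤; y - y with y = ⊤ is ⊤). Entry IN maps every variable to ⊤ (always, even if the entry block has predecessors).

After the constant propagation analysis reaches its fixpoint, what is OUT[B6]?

Fixpoint table:
  B0:   IN=(all ⊤)   OUT={a:-1; rest ⊤}
  B1:   IN={a:-1; rest ⊤}   OUT={a:-1; rest ⊤}
  B2:   IN={a:-1; rest ⊤}   OUT={a:-1; rest ⊤}
  B3:   IN=(all ⊤)   OUT=(all ⊤)
  B4:   IN=(all ⊤)   OUT=(all ⊤)
  B5:   IN=(all ⊤)   OUT={c:0; rest ⊤}
  B6:   IN={c:0; rest ⊤}   OUT={c:0; rest ⊤}

Merge at B6: IN[B6] = OUT[B5] = {a: ⊤, b: ⊤, c: 0, d: ⊤, e: ⊤, f: ⊤}
Applying B6's transfer function to that IN value gives OUT[B6] (row B6 above).

Answer: {a: ⊤, b: ⊤, c: 0, d: ⊤, e: ⊤, f: ⊤}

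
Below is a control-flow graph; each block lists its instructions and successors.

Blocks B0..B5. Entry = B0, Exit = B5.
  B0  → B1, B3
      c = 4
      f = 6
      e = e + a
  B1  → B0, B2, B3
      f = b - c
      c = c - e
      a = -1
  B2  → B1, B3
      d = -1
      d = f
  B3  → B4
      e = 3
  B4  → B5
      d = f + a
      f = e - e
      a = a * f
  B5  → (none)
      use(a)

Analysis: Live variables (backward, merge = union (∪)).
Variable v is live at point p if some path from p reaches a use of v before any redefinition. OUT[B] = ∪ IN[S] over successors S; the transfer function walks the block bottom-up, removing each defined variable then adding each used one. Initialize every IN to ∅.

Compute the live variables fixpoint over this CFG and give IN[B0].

Answer: {a, b, e}

Derivation:
Fixpoint table:
  B0: | IN={a, b, e} | OUT={a, b, c, e, f}
  B1: | IN={b, c, e} | OUT={a, b, c, e, f}
  B2: | IN={a, b, c, e, f} | OUT={a, b, c, e, f}
  B3: | IN={a, f} | OUT={a, e, f}
  B4: | IN={a, e, f} | OUT={a}
  B5: | IN={a} | OUT={}

Merge at B0: OUT[B0] = IN[B1] ⊔ IN[B3] = {a, b, c, e, f}
Applying B0's transfer function to that OUT value gives IN[B0] (row B0 above).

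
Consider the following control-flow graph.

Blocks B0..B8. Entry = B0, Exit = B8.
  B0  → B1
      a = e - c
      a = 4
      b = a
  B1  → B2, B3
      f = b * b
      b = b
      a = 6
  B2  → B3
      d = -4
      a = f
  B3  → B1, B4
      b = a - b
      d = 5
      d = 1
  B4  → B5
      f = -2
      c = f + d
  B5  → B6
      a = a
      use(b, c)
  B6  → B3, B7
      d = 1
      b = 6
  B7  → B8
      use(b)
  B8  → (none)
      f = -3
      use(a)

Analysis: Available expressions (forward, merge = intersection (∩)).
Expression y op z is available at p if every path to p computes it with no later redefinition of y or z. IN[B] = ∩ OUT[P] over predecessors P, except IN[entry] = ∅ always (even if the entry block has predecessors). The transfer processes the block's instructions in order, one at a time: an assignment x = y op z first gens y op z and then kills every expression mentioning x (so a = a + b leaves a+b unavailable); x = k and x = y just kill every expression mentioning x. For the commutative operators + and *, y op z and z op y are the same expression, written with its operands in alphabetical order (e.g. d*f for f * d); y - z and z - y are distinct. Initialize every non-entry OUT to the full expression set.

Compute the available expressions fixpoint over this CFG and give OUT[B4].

Answer: {d+f}

Trace:
Fixpoint table:
  B0:   IN={}   OUT={e-c}
  B1:   IN={}   OUT={}
  B2:   IN={}   OUT={}
  B3:   IN={}   OUT={}
  B4:   IN={}   OUT={d+f}
  B5:   IN={d+f}   OUT={d+f}
  B6:   IN={d+f}   OUT={}
  B7:   IN={}   OUT={}
  B8:   IN={}   OUT={}

Merge at B4: IN[B4] = OUT[B3] = {}
Applying B4's transfer function to that IN value gives OUT[B4] (row B4 above).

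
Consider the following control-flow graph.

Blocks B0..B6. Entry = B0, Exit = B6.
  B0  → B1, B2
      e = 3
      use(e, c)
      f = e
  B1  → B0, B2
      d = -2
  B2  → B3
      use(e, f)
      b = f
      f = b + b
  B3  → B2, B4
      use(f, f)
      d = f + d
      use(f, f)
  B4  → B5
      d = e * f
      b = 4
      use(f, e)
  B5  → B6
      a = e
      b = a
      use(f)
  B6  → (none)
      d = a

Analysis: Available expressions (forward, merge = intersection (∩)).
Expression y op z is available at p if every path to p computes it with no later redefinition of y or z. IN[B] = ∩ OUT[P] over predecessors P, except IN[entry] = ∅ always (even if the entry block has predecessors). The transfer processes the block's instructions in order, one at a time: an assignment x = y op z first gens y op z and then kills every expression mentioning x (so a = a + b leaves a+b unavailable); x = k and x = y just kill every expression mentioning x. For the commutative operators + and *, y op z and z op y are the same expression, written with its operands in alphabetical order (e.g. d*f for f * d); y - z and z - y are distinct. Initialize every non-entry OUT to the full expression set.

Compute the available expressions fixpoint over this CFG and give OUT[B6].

Per-block solution:
  B0:   IN={}   OUT={}
  B1:   IN={}   OUT={}
  B2:   IN={}   OUT={b+b}
  B3:   IN={b+b}   OUT={b+b}
  B4:   IN={b+b}   OUT={e*f}
  B5:   IN={e*f}   OUT={e*f}
  B6:   IN={e*f}   OUT={e*f}

Merge at B6: IN[B6] = OUT[B5] = {e*f}
Applying B6's transfer function to that IN value gives OUT[B6] (row B6 above).

Answer: {e*f}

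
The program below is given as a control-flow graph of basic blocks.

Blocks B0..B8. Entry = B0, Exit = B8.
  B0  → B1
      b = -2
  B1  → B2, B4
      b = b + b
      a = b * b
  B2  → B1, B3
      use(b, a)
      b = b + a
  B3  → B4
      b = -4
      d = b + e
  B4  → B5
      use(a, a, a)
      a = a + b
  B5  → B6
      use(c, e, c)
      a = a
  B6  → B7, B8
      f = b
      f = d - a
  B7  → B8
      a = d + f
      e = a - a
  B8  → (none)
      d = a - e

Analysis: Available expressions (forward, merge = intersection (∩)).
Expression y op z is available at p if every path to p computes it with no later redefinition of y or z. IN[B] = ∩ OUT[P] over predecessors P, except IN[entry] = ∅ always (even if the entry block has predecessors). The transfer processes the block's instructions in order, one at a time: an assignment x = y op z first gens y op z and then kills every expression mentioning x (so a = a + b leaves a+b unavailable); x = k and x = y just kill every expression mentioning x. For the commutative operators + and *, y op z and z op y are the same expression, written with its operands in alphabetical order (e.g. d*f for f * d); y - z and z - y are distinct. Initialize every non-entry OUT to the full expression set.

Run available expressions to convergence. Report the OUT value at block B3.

Answer: {b+e}

Working:
Fixpoint table:
  B0: | IN={} | OUT={}
  B1: | IN={} | OUT={b*b}
  B2: | IN={b*b} | OUT={}
  B3: | IN={} | OUT={b+e}
  B4: | IN={} | OUT={}
  B5: | IN={} | OUT={}
  B6: | IN={} | OUT={d-a}
  B7: | IN={d-a} | OUT={a-a, d+f}
  B8: | IN={} | OUT={a-e}

Merge at B3: IN[B3] = OUT[B2] = {}
Applying B3's transfer function to that IN value gives OUT[B3] (row B3 above).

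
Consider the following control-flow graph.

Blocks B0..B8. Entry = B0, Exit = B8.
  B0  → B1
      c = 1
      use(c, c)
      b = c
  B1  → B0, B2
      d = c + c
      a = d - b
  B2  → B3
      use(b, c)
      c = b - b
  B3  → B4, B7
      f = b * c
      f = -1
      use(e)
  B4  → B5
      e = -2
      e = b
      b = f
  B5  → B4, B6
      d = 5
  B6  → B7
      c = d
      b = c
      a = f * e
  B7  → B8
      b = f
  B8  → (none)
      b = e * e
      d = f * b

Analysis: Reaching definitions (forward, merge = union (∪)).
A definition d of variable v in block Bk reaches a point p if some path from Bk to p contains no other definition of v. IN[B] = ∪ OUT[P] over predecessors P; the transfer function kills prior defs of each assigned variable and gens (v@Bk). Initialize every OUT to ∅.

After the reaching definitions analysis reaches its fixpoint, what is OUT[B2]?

Answer: {a@B1, b@B0, c@B2, d@B1}

Working:
Fixpoint table:
  B0: | IN={a@B1, b@B0, c@B0, d@B1} | OUT={a@B1, b@B0, c@B0, d@B1}
  B1: | IN={a@B1, b@B0, c@B0, d@B1} | OUT={a@B1, b@B0, c@B0, d@B1}
  B2: | IN={a@B1, b@B0, c@B0, d@B1} | OUT={a@B1, b@B0, c@B2, d@B1}
  B3: | IN={a@B1, b@B0, c@B2, d@B1} | OUT={a@B1, b@B0, c@B2, d@B1, f@B3}
  B4: | IN={a@B1, b@B0, b@B4, c@B2, d@B1, d@B5, e@B4, f@B3} | OUT={a@B1, b@B4, c@B2, d@B1, d@B5, e@B4, f@B3}
  B5: | IN={a@B1, b@B4, c@B2, d@B1, d@B5, e@B4, f@B3} | OUT={a@B1, b@B4, c@B2, d@B5, e@B4, f@B3}
  B6: | IN={a@B1, b@B4, c@B2, d@B5, e@B4, f@B3} | OUT={a@B6, b@B6, c@B6, d@B5, e@B4, f@B3}
  B7: | IN={a@B1, a@B6, b@B0, b@B6, c@B2, c@B6, d@B1, d@B5, e@B4, f@B3} | OUT={a@B1, a@B6, b@B7, c@B2, c@B6, d@B1, d@B5, e@B4, f@B3}
  B8: | IN={a@B1, a@B6, b@B7, c@B2, c@B6, d@B1, d@B5, e@B4, f@B3} | OUT={a@B1, a@B6, b@B8, c@B2, c@B6, d@B8, e@B4, f@B3}

Merge at B2: IN[B2] = OUT[B1] = {a@B1, b@B0, c@B0, d@B1}
Applying B2's transfer function to that IN value gives OUT[B2] (row B2 above).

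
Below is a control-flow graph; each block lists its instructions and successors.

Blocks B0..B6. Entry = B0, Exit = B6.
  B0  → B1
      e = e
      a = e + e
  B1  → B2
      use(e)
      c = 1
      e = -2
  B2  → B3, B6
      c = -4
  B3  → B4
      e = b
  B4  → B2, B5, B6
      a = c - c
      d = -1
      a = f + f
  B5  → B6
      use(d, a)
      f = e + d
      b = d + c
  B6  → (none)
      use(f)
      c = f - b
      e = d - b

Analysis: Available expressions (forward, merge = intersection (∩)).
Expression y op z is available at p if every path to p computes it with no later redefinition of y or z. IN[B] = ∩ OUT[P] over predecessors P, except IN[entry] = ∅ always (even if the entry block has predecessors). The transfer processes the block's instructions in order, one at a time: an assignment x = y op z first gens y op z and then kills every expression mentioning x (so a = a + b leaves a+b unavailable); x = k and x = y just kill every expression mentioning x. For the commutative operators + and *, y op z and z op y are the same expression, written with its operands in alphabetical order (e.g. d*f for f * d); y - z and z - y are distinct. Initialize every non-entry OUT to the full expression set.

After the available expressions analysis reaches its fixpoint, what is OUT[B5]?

Answer: {c+d, c-c, d+e}

Derivation:
Per-block solution:
  B0:  IN={}  OUT={e+e}
  B1:  IN={e+e}  OUT={}
  B2:  IN={}  OUT={}
  B3:  IN={}  OUT={}
  B4:  IN={}  OUT={c-c, f+f}
  B5:  IN={c-c, f+f}  OUT={c+d, c-c, d+e}
  B6:  IN={}  OUT={d-b, f-b}

Merge at B5: IN[B5] = OUT[B4] = {c-c, f+f}
Applying B5's transfer function to that IN value gives OUT[B5] (row B5 above).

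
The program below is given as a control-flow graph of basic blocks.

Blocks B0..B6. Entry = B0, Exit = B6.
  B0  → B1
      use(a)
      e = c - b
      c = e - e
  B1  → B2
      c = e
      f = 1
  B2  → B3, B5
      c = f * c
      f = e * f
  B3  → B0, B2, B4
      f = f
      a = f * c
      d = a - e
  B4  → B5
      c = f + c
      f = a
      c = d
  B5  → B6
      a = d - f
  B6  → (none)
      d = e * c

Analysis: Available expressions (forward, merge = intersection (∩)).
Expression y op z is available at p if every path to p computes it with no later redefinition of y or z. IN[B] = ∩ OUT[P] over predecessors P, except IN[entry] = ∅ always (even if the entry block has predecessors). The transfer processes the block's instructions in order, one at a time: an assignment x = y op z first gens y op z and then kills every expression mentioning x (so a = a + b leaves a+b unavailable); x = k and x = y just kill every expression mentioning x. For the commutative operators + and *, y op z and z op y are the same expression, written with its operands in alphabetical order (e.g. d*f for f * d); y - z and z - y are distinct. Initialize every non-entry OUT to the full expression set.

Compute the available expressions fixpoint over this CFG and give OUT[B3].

Answer: {a-e, c*f, e-e}

Trace:
Per-block solution:
  B0:  IN={}  OUT={e-e}
  B1:  IN={e-e}  OUT={e-e}
  B2:  IN={e-e}  OUT={e-e}
  B3:  IN={e-e}  OUT={a-e, c*f, e-e}
  B4:  IN={a-e, c*f, e-e}  OUT={a-e, e-e}
  B5:  IN={e-e}  OUT={d-f, e-e}
  B6:  IN={d-f, e-e}  OUT={c*e, e-e}

Merge at B3: IN[B3] = OUT[B2] = {e-e}
Applying B3's transfer function to that IN value gives OUT[B3] (row B3 above).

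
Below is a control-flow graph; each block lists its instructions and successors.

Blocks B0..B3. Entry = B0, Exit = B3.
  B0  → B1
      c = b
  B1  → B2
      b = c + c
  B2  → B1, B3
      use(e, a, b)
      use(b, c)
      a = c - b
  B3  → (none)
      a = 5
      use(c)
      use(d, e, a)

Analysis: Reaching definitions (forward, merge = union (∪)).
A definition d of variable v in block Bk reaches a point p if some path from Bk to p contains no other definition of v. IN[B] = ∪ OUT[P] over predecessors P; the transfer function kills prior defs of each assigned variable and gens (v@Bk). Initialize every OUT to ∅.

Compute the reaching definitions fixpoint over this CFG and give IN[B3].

Answer: {a@B2, b@B1, c@B0}

Trace:
Per-block solution:
  B0:  IN={}  OUT={c@B0}
  B1:  IN={a@B2, b@B1, c@B0}  OUT={a@B2, b@B1, c@B0}
  B2:  IN={a@B2, b@B1, c@B0}  OUT={a@B2, b@B1, c@B0}
  B3:  IN={a@B2, b@B1, c@B0}  OUT={a@B3, b@B1, c@B0}

Merge at B3: IN[B3] = OUT[B2] = {a@B2, b@B1, c@B0}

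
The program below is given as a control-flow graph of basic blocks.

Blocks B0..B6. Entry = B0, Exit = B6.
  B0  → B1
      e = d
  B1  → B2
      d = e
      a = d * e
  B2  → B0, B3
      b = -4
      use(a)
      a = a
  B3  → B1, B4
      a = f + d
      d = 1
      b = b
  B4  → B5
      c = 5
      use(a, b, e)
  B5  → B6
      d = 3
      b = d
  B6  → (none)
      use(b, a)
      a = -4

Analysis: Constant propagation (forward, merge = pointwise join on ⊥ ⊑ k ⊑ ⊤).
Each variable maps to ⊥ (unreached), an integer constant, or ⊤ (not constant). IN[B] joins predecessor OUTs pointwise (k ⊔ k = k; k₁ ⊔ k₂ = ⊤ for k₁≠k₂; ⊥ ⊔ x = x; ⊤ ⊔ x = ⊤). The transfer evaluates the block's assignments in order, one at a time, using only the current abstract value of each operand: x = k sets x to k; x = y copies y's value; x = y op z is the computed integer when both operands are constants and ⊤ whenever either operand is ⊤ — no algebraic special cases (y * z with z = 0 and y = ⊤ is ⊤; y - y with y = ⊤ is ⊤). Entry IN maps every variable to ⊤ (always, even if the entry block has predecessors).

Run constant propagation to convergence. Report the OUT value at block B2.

Converged values:
  B0: | IN=(all ⊤) | OUT=(all ⊤)
  B1: | IN=(all ⊤) | OUT=(all ⊤)
  B2: | IN=(all ⊤) | OUT={b:-4; rest ⊤}
  B3: | IN={b:-4; rest ⊤} | OUT={b:-4, d:1; rest ⊤}
  B4: | IN={b:-4, d:1; rest ⊤} | OUT={b:-4, c:5, d:1; rest ⊤}
  B5: | IN={b:-4, c:5, d:1; rest ⊤} | OUT={b:3, c:5, d:3; rest ⊤}
  B6: | IN={b:3, c:5, d:3; rest ⊤} | OUT={a:-4, b:3, c:5, d:3; rest ⊤}

Merge at B2: IN[B2] = OUT[B1] = {a: ⊤, b: ⊤, c: ⊤, d: ⊤, e: ⊤, f: ⊤}
Applying B2's transfer function to that IN value gives OUT[B2] (row B2 above).

Answer: {a: ⊤, b: -4, c: ⊤, d: ⊤, e: ⊤, f: ⊤}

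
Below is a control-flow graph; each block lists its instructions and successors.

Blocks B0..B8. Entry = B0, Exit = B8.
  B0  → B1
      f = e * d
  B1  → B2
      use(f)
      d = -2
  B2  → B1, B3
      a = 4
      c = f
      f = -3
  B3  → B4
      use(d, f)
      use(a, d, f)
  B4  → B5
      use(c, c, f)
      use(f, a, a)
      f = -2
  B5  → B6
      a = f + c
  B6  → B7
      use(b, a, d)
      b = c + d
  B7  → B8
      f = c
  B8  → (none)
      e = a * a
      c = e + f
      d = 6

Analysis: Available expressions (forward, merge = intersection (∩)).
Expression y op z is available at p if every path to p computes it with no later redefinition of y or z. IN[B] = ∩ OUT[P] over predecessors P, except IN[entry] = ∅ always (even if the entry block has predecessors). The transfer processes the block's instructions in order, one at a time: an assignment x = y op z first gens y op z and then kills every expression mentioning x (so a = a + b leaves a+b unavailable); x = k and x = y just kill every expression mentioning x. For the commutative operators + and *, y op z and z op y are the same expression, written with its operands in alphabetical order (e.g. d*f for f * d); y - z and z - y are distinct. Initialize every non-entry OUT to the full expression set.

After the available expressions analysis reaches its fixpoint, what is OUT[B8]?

Answer: {a*a, e+f}

Trace:
Fixpoint table:
  B0: | IN={} | OUT={d*e}
  B1: | IN={} | OUT={}
  B2: | IN={} | OUT={}
  B3: | IN={} | OUT={}
  B4: | IN={} | OUT={}
  B5: | IN={} | OUT={c+f}
  B6: | IN={c+f} | OUT={c+d, c+f}
  B7: | IN={c+d, c+f} | OUT={c+d}
  B8: | IN={c+d} | OUT={a*a, e+f}

Merge at B8: IN[B8] = OUT[B7] = {c+d}
Applying B8's transfer function to that IN value gives OUT[B8] (row B8 above).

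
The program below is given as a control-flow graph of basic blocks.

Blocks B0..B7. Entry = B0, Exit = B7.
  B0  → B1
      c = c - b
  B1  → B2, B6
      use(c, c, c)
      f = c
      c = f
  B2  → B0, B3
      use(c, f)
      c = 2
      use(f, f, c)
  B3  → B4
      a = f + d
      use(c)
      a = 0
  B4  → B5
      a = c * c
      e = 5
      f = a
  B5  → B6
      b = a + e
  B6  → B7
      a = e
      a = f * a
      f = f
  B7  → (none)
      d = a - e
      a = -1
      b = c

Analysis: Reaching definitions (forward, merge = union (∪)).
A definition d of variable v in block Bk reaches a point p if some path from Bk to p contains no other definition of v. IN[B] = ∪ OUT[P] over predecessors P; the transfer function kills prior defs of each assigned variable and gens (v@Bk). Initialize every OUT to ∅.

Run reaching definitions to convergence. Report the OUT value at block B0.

Converged values:
  B0:   IN={c@B2, f@B1}   OUT={c@B0, f@B1}
  B1:   IN={c@B0, f@B1}   OUT={c@B1, f@B1}
  B2:   IN={c@B1, f@B1}   OUT={c@B2, f@B1}
  B3:   IN={c@B2, f@B1}   OUT={a@B3, c@B2, f@B1}
  B4:   IN={a@B3, c@B2, f@B1}   OUT={a@B4, c@B2, e@B4, f@B4}
  B5:   IN={a@B4, c@B2, e@B4, f@B4}   OUT={a@B4, b@B5, c@B2, e@B4, f@B4}
  B6:   IN={a@B4, b@B5, c@B1, c@B2, e@B4, f@B1, f@B4}   OUT={a@B6, b@B5, c@B1, c@B2, e@B4, f@B6}
  B7:   IN={a@B6, b@B5, c@B1, c@B2, e@B4, f@B6}   OUT={a@B7, b@B7, c@B1, c@B2, d@B7, e@B4, f@B6}

Merge at B0 (entry node, so the boundary value {} is joined with the incoming edge(s)): IN[B0] = {} ⊔ OUT[B2] = {c@B2, f@B1}
Applying B0's transfer function to that IN value gives OUT[B0] (row B0 above).

Answer: {c@B0, f@B1}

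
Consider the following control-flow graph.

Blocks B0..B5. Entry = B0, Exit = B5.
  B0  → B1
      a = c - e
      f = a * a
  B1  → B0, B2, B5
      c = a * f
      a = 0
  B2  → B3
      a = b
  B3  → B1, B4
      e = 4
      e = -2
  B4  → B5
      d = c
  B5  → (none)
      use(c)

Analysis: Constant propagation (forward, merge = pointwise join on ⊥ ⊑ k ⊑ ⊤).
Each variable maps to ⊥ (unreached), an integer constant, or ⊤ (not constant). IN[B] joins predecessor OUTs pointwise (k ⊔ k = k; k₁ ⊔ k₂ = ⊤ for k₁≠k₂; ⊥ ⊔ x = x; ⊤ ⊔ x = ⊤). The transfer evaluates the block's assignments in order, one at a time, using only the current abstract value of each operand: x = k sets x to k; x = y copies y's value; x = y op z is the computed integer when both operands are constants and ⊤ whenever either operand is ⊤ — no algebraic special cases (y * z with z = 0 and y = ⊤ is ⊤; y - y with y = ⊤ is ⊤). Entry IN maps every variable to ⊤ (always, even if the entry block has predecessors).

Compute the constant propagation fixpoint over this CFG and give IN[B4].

Answer: {a: ⊤, b: ⊤, c: ⊤, d: ⊤, e: -2, f: ⊤}

Working:
Per-block solution:
  B0:   IN=(all ⊤)   OUT=(all ⊤)
  B1:   IN=(all ⊤)   OUT={a:0; rest ⊤}
  B2:   IN={a:0; rest ⊤}   OUT=(all ⊤)
  B3:   IN=(all ⊤)   OUT={e:-2; rest ⊤}
  B4:   IN={e:-2; rest ⊤}   OUT={e:-2; rest ⊤}
  B5:   IN=(all ⊤)   OUT=(all ⊤)

Merge at B4: IN[B4] = OUT[B3] = {a: ⊤, b: ⊤, c: ⊤, d: ⊤, e: -2, f: ⊤}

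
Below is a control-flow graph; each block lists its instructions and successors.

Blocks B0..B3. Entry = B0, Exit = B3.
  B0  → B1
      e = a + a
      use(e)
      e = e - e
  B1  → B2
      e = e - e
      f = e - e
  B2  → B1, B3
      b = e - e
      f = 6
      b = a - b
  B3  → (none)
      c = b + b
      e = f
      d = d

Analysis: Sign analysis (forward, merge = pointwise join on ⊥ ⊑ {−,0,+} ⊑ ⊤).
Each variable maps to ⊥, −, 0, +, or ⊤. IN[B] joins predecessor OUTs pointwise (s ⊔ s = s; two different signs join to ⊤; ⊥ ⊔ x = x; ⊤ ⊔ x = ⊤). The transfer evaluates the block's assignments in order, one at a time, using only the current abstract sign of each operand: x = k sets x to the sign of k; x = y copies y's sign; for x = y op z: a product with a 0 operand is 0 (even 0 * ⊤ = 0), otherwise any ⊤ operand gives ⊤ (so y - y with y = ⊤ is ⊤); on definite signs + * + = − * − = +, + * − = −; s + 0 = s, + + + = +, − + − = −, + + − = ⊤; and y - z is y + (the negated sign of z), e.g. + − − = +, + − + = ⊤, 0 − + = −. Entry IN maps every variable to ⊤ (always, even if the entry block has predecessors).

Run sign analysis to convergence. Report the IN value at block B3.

Answer: {a: ⊤, b: ⊤, c: ⊤, d: ⊤, e: ⊤, f: +}

Derivation:
Fixpoint table:
  B0:  IN=(all ⊤)  OUT=(all ⊤)
  B1:  IN=(all ⊤)  OUT=(all ⊤)
  B2:  IN=(all ⊤)  OUT={f:+; rest ⊤}
  B3:  IN={f:+; rest ⊤}  OUT={e:+, f:+; rest ⊤}

Merge at B3: IN[B3] = OUT[B2] = {a: ⊤, b: ⊤, c: ⊤, d: ⊤, e: ⊤, f: +}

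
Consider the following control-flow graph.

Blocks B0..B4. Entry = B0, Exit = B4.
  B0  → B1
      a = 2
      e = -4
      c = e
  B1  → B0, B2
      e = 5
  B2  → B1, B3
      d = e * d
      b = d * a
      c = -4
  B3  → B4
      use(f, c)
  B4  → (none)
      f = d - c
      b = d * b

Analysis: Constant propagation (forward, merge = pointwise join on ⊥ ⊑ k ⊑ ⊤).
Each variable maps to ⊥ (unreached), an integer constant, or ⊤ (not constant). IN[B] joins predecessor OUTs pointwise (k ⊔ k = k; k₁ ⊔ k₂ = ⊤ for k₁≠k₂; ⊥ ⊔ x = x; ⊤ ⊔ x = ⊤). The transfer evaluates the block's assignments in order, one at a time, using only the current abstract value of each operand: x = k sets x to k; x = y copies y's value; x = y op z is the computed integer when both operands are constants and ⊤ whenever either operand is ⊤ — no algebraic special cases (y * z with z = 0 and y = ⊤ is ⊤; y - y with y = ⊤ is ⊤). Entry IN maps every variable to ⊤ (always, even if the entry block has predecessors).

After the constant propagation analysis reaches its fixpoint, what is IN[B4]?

Per-block solution:
  B0:  IN=(all ⊤)  OUT={a:2, c:-4, e:-4; rest ⊤}
  B1:  IN={a:2, c:-4; rest ⊤}  OUT={a:2, c:-4, e:5; rest ⊤}
  B2:  IN={a:2, c:-4, e:5; rest ⊤}  OUT={a:2, c:-4, e:5; rest ⊤}
  B3:  IN={a:2, c:-4, e:5; rest ⊤}  OUT={a:2, c:-4, e:5; rest ⊤}
  B4:  IN={a:2, c:-4, e:5; rest ⊤}  OUT={a:2, c:-4, e:5; rest ⊤}

Merge at B4: IN[B4] = OUT[B3] = {a: 2, b: ⊤, c: -4, d: ⊤, e: 5, f: ⊤}

Answer: {a: 2, b: ⊤, c: -4, d: ⊤, e: 5, f: ⊤}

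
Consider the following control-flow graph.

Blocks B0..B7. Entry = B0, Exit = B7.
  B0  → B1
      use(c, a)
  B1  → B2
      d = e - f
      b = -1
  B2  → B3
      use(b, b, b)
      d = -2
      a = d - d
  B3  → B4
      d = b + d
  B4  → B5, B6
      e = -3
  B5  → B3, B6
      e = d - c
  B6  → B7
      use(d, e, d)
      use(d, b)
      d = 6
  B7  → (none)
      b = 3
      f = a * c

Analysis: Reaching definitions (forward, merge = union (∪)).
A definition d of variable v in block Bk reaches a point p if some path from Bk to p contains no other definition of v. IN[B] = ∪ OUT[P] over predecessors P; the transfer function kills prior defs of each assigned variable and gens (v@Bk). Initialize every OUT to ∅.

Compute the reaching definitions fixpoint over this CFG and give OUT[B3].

Fixpoint table:
  B0:   IN={}   OUT={}
  B1:   IN={}   OUT={b@B1, d@B1}
  B2:   IN={b@B1, d@B1}   OUT={a@B2, b@B1, d@B2}
  B3:   IN={a@B2, b@B1, d@B2, d@B3, e@B5}   OUT={a@B2, b@B1, d@B3, e@B5}
  B4:   IN={a@B2, b@B1, d@B3, e@B5}   OUT={a@B2, b@B1, d@B3, e@B4}
  B5:   IN={a@B2, b@B1, d@B3, e@B4}   OUT={a@B2, b@B1, d@B3, e@B5}
  B6:   IN={a@B2, b@B1, d@B3, e@B4, e@B5}   OUT={a@B2, b@B1, d@B6, e@B4, e@B5}
  B7:   IN={a@B2, b@B1, d@B6, e@B4, e@B5}   OUT={a@B2, b@B7, d@B6, e@B4, e@B5, f@B7}

Merge at B3: IN[B3] = OUT[B2] ⊔ OUT[B5] = {a@B2, b@B1, d@B2, d@B3, e@B5}
Applying B3's transfer function to that IN value gives OUT[B3] (row B3 above).

Answer: {a@B2, b@B1, d@B3, e@B5}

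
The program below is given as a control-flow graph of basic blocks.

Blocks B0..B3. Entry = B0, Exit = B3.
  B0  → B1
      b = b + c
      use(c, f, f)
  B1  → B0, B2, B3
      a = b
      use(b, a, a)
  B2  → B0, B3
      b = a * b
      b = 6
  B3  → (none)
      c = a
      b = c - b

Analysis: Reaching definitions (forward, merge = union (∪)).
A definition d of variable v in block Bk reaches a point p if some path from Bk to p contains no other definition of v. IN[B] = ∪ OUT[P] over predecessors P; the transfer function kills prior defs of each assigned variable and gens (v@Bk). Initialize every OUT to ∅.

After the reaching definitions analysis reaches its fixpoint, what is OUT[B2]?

Converged values:
  B0:  IN={a@B1, b@B0, b@B2}  OUT={a@B1, b@B0}
  B1:  IN={a@B1, b@B0}  OUT={a@B1, b@B0}
  B2:  IN={a@B1, b@B0}  OUT={a@B1, b@B2}
  B3:  IN={a@B1, b@B0, b@B2}  OUT={a@B1, b@B3, c@B3}

Merge at B2: IN[B2] = OUT[B1] = {a@B1, b@B0}
Applying B2's transfer function to that IN value gives OUT[B2] (row B2 above).

Answer: {a@B1, b@B2}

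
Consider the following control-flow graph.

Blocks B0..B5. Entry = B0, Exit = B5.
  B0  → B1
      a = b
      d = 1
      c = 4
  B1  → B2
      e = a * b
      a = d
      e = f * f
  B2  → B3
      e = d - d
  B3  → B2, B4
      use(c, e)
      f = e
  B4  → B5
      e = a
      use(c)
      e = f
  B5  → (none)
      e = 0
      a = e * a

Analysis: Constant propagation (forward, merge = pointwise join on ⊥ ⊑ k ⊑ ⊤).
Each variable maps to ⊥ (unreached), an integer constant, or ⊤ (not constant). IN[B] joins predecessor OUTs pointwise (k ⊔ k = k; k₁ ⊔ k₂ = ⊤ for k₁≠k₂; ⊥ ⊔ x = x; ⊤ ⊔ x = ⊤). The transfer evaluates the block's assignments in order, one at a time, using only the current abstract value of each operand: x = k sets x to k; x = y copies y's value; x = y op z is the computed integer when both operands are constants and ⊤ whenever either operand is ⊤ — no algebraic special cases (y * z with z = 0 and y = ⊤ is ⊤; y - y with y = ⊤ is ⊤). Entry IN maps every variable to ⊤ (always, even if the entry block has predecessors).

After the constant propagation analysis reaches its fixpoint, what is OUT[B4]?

Converged values:
  B0:   IN=(all ⊤)   OUT={c:4, d:1; rest ⊤}
  B1:   IN={c:4, d:1; rest ⊤}   OUT={a:1, c:4, d:1; rest ⊤}
  B2:   IN={a:1, c:4, d:1; rest ⊤}   OUT={a:1, c:4, d:1, e:0; rest ⊤}
  B3:   IN={a:1, c:4, d:1, e:0; rest ⊤}   OUT={a:1, c:4, d:1, e:0, f:0; rest ⊤}
  B4:   IN={a:1, c:4, d:1, e:0, f:0; rest ⊤}   OUT={a:1, c:4, d:1, e:0, f:0; rest ⊤}
  B5:   IN={a:1, c:4, d:1, e:0, f:0; rest ⊤}   OUT={a:0, c:4, d:1, e:0, f:0; rest ⊤}

Merge at B4: IN[B4] = OUT[B3] = {a: 1, b: ⊤, c: 4, d: 1, e: 0, f: 0}
Applying B4's transfer function to that IN value gives OUT[B4] (row B4 above).

Answer: {a: 1, b: ⊤, c: 4, d: 1, e: 0, f: 0}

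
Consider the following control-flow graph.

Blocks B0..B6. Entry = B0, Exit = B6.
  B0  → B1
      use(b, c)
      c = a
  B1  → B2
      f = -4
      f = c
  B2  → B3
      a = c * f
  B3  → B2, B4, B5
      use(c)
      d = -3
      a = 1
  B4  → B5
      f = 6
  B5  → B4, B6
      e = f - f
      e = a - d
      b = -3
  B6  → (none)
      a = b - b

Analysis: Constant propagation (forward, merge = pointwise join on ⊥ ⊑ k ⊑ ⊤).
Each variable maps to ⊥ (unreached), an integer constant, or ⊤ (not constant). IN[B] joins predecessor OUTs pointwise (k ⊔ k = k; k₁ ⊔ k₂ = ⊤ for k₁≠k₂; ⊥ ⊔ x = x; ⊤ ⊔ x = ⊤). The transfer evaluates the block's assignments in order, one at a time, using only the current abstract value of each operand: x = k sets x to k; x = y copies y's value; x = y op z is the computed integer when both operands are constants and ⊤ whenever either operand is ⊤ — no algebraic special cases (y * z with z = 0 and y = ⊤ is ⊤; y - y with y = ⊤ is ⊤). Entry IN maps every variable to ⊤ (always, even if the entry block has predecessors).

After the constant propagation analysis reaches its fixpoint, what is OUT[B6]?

Answer: {a: 0, b: -3, c: ⊤, d: -3, e: 4, f: ⊤}

Working:
Per-block solution:
  B0:  IN=(all ⊤)  OUT=(all ⊤)
  B1:  IN=(all ⊤)  OUT=(all ⊤)
  B2:  IN=(all ⊤)  OUT=(all ⊤)
  B3:  IN=(all ⊤)  OUT={a:1, d:-3; rest ⊤}
  B4:  IN={a:1, d:-3; rest ⊤}  OUT={a:1, d:-3, f:6; rest ⊤}
  B5:  IN={a:1, d:-3; rest ⊤}  OUT={a:1, b:-3, d:-3, e:4; rest ⊤}
  B6:  IN={a:1, b:-3, d:-3, e:4; rest ⊤}  OUT={a:0, b:-3, d:-3, e:4; rest ⊤}

Merge at B6: IN[B6] = OUT[B5] = {a: 1, b: -3, c: ⊤, d: -3, e: 4, f: ⊤}
Applying B6's transfer function to that IN value gives OUT[B6] (row B6 above).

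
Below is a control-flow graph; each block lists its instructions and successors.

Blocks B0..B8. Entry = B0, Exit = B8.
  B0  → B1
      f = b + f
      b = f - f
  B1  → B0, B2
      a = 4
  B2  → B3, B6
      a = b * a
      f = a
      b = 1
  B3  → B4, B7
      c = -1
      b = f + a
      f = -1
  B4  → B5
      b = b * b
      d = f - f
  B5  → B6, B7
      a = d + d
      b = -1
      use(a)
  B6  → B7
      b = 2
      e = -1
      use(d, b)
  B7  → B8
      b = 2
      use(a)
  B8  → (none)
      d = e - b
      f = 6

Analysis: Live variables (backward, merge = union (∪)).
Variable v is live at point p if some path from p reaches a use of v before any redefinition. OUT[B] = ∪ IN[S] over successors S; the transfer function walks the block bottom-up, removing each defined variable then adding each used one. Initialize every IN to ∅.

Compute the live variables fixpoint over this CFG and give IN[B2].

Per-block solution:
  B0:   IN={b, d, e, f}   OUT={b, d, e, f}
  B1:   IN={b, d, e, f}   OUT={a, b, d, e, f}
  B2:   IN={a, b, d, e}   OUT={a, d, e, f}
  B3:   IN={a, e, f}   OUT={a, b, e, f}
  B4:   IN={b, e, f}   OUT={d, e}
  B5:   IN={d, e}   OUT={a, d, e}
  B6:   IN={a, d}   OUT={a, e}
  B7:   IN={a, e}   OUT={b, e}
  B8:   IN={b, e}   OUT={}

Merge at B2: OUT[B2] = IN[B3] ⊔ IN[B6] = {a, d, e, f}
Applying B2's transfer function to that OUT value gives IN[B2] (row B2 above).

Answer: {a, b, d, e}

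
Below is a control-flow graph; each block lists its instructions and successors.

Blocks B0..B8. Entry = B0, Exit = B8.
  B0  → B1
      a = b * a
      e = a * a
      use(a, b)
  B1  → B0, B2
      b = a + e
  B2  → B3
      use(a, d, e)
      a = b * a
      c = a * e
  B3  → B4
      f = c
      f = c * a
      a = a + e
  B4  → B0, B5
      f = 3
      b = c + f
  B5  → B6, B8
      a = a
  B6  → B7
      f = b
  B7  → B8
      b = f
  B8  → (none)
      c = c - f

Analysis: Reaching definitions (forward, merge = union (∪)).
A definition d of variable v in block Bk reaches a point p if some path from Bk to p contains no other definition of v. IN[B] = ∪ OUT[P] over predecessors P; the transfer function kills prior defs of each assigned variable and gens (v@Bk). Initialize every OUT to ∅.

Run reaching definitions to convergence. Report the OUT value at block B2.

Per-block solution:
  B0:  IN={a@B0, a@B3, b@B1, b@B4, c@B2, e@B0, f@B4}  OUT={a@B0, b@B1, b@B4, c@B2, e@B0, f@B4}
  B1:  IN={a@B0, b@B1, b@B4, c@B2, e@B0, f@B4}  OUT={a@B0, b@B1, c@B2, e@B0, f@B4}
  B2:  IN={a@B0, b@B1, c@B2, e@B0, f@B4}  OUT={a@B2, b@B1, c@B2, e@B0, f@B4}
  B3:  IN={a@B2, b@B1, c@B2, e@B0, f@B4}  OUT={a@B3, b@B1, c@B2, e@B0, f@B3}
  B4:  IN={a@B3, b@B1, c@B2, e@B0, f@B3}  OUT={a@B3, b@B4, c@B2, e@B0, f@B4}
  B5:  IN={a@B3, b@B4, c@B2, e@B0, f@B4}  OUT={a@B5, b@B4, c@B2, e@B0, f@B4}
  B6:  IN={a@B5, b@B4, c@B2, e@B0, f@B4}  OUT={a@B5, b@B4, c@B2, e@B0, f@B6}
  B7:  IN={a@B5, b@B4, c@B2, e@B0, f@B6}  OUT={a@B5, b@B7, c@B2, e@B0, f@B6}
  B8:  IN={a@B5, b@B4, b@B7, c@B2, e@B0, f@B4, f@B6}  OUT={a@B5, b@B4, b@B7, c@B8, e@B0, f@B4, f@B6}

Merge at B2: IN[B2] = OUT[B1] = {a@B0, b@B1, c@B2, e@B0, f@B4}
Applying B2's transfer function to that IN value gives OUT[B2] (row B2 above).

Answer: {a@B2, b@B1, c@B2, e@B0, f@B4}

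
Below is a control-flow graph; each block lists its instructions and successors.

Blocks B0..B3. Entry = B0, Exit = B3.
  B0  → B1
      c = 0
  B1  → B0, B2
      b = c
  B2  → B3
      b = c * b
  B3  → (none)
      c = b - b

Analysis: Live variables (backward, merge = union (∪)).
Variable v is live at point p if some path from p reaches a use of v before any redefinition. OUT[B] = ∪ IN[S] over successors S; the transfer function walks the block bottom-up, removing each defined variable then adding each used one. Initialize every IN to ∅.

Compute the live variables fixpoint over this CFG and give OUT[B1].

Answer: {b, c}

Trace:
Converged values:
  B0:  IN={}  OUT={c}
  B1:  IN={c}  OUT={b, c}
  B2:  IN={b, c}  OUT={b}
  B3:  IN={b}  OUT={}

Merge at B1: OUT[B1] = IN[B0] ⊔ IN[B2] = {b, c}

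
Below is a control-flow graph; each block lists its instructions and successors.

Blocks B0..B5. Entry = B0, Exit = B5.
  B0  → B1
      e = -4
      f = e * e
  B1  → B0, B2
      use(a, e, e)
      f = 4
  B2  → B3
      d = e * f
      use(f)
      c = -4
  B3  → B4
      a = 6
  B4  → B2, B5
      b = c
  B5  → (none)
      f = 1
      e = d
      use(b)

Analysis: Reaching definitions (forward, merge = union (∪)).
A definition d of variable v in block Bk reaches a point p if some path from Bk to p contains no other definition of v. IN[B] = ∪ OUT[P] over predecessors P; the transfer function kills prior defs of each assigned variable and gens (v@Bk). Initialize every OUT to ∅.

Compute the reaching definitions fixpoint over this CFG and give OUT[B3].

Answer: {a@B3, b@B4, c@B2, d@B2, e@B0, f@B1}

Working:
Per-block solution:
  B0:  IN={e@B0, f@B1}  OUT={e@B0, f@B0}
  B1:  IN={e@B0, f@B0}  OUT={e@B0, f@B1}
  B2:  IN={a@B3, b@B4, c@B2, d@B2, e@B0, f@B1}  OUT={a@B3, b@B4, c@B2, d@B2, e@B0, f@B1}
  B3:  IN={a@B3, b@B4, c@B2, d@B2, e@B0, f@B1}  OUT={a@B3, b@B4, c@B2, d@B2, e@B0, f@B1}
  B4:  IN={a@B3, b@B4, c@B2, d@B2, e@B0, f@B1}  OUT={a@B3, b@B4, c@B2, d@B2, e@B0, f@B1}
  B5:  IN={a@B3, b@B4, c@B2, d@B2, e@B0, f@B1}  OUT={a@B3, b@B4, c@B2, d@B2, e@B5, f@B5}

Merge at B3: IN[B3] = OUT[B2] = {a@B3, b@B4, c@B2, d@B2, e@B0, f@B1}
Applying B3's transfer function to that IN value gives OUT[B3] (row B3 above).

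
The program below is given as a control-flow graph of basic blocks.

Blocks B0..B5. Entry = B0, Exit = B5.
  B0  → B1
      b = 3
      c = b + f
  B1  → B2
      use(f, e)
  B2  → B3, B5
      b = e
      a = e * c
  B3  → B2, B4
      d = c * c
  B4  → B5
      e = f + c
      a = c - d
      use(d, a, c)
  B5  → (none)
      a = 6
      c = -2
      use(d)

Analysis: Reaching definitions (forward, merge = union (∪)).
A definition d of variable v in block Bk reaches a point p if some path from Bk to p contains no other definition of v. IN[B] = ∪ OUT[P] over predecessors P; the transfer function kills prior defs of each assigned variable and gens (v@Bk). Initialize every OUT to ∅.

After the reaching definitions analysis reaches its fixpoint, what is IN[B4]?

Answer: {a@B2, b@B2, c@B0, d@B3}

Working:
Per-block solution:
  B0: | IN={} | OUT={b@B0, c@B0}
  B1: | IN={b@B0, c@B0} | OUT={b@B0, c@B0}
  B2: | IN={a@B2, b@B0, b@B2, c@B0, d@B3} | OUT={a@B2, b@B2, c@B0, d@B3}
  B3: | IN={a@B2, b@B2, c@B0, d@B3} | OUT={a@B2, b@B2, c@B0, d@B3}
  B4: | IN={a@B2, b@B2, c@B0, d@B3} | OUT={a@B4, b@B2, c@B0, d@B3, e@B4}
  B5: | IN={a@B2, a@B4, b@B2, c@B0, d@B3, e@B4} | OUT={a@B5, b@B2, c@B5, d@B3, e@B4}

Merge at B4: IN[B4] = OUT[B3] = {a@B2, b@B2, c@B0, d@B3}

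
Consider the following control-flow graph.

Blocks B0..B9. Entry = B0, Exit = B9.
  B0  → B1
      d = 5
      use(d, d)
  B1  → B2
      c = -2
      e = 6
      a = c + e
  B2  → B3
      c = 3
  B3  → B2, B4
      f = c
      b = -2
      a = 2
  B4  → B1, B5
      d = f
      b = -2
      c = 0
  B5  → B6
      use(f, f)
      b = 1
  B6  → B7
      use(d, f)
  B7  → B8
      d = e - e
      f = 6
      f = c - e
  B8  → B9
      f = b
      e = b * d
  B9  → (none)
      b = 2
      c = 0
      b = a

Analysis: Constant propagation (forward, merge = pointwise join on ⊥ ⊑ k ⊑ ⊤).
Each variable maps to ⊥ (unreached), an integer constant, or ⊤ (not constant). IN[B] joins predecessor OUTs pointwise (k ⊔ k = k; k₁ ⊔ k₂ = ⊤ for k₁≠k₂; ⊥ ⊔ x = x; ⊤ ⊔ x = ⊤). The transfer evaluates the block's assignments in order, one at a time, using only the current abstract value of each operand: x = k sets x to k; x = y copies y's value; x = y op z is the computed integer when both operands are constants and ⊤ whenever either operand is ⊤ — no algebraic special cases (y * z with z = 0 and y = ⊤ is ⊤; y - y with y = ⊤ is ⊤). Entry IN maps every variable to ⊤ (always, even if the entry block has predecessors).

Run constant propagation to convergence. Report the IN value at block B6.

Converged values:
  B0:  IN=(all ⊤)  OUT={d:5; rest ⊤}
  B1:  IN=(all ⊤)  OUT={a:4, c:-2, e:6; rest ⊤}
  B2:  IN={e:6; rest ⊤}  OUT={c:3, e:6; rest ⊤}
  B3:  IN={c:3, e:6; rest ⊤}  OUT={a:2, b:-2, c:3, e:6, f:3; rest ⊤}
  B4:  IN={a:2, b:-2, c:3, e:6, f:3; rest ⊤}  OUT={a:2, b:-2, c:0, d:3, e:6, f:3; rest ⊤}
  B5:  IN={a:2, b:-2, c:0, d:3, e:6, f:3; rest ⊤}  OUT={a:2, b:1, c:0, d:3, e:6, f:3; rest ⊤}
  B6:  IN={a:2, b:1, c:0, d:3, e:6, f:3; rest ⊤}  OUT={a:2, b:1, c:0, d:3, e:6, f:3; rest ⊤}
  B7:  IN={a:2, b:1, c:0, d:3, e:6, f:3; rest ⊤}  OUT={a:2, b:1, c:0, d:0, e:6, f:-6; rest ⊤}
  B8:  IN={a:2, b:1, c:0, d:0, e:6, f:-6; rest ⊤}  OUT={a:2, b:1, c:0, d:0, e:0, f:1; rest ⊤}
  B9:  IN={a:2, b:1, c:0, d:0, e:0, f:1; rest ⊤}  OUT={a:2, b:2, c:0, d:0, e:0, f:1; rest ⊤}

Merge at B6: IN[B6] = OUT[B5] = {a: 2, b: 1, c: 0, d: 3, e: 6, f: 3}

Answer: {a: 2, b: 1, c: 0, d: 3, e: 6, f: 3}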